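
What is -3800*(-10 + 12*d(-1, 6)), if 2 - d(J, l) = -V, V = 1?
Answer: -98800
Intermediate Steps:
d(J, l) = 3 (d(J, l) = 2 - (-1) = 2 - 1*(-1) = 2 + 1 = 3)
-3800*(-10 + 12*d(-1, 6)) = -3800*(-10 + 12*3) = -3800*(-10 + 36) = -3800*26 = -98800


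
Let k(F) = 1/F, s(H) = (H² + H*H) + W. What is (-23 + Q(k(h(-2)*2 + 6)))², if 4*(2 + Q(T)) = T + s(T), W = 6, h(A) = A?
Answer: 8649/16 ≈ 540.56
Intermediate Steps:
s(H) = 6 + 2*H² (s(H) = (H² + H*H) + 6 = (H² + H²) + 6 = 2*H² + 6 = 6 + 2*H²)
Q(T) = -½ + T²/2 + T/4 (Q(T) = -2 + (T + (6 + 2*T²))/4 = -2 + (6 + T + 2*T²)/4 = -2 + (3/2 + T²/2 + T/4) = -½ + T²/2 + T/4)
(-23 + Q(k(h(-2)*2 + 6)))² = (-23 + (-½ + (1/(-2*2 + 6))²/2 + 1/(4*(-2*2 + 6))))² = (-23 + (-½ + (1/(-4 + 6))²/2 + 1/(4*(-4 + 6))))² = (-23 + (-½ + (1/2)²/2 + (¼)/2))² = (-23 + (-½ + (½)²/2 + (¼)*(½)))² = (-23 + (-½ + (½)*(¼) + ⅛))² = (-23 + (-½ + ⅛ + ⅛))² = (-23 - ¼)² = (-93/4)² = 8649/16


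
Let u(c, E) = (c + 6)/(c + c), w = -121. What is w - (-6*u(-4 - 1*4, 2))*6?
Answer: -233/2 ≈ -116.50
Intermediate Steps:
u(c, E) = (6 + c)/(2*c) (u(c, E) = (6 + c)/((2*c)) = (6 + c)*(1/(2*c)) = (6 + c)/(2*c))
w - (-6*u(-4 - 1*4, 2))*6 = -121 - (-3*(6 + (-4 - 1*4))/(-4 - 1*4))*6 = -121 - (-3*(6 + (-4 - 4))/(-4 - 4))*6 = -121 - (-3*(6 - 8)/(-8))*6 = -121 - (-3*(-1)*(-2)/8)*6 = -121 - (-6*⅛)*6 = -121 - (-3)*6/4 = -121 - 1*(-9/2) = -121 + 9/2 = -233/2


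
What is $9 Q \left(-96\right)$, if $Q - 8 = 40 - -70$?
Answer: $-101952$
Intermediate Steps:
$Q = 118$ ($Q = 8 + \left(40 - -70\right) = 8 + \left(40 + 70\right) = 8 + 110 = 118$)
$9 Q \left(-96\right) = 9 \cdot 118 \left(-96\right) = 1062 \left(-96\right) = -101952$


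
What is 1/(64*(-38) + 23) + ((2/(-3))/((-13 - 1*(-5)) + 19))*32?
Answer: -4673/2409 ≈ -1.9398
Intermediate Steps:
1/(64*(-38) + 23) + ((2/(-3))/((-13 - 1*(-5)) + 19))*32 = 1/(-2432 + 23) + ((2*(-1/3))/((-13 + 5) + 19))*32 = 1/(-2409) - 2/(3*(-8 + 19))*32 = -1/2409 - 2/3/11*32 = -1/2409 - 2/3*1/11*32 = -1/2409 - 2/33*32 = -1/2409 - 64/33 = -4673/2409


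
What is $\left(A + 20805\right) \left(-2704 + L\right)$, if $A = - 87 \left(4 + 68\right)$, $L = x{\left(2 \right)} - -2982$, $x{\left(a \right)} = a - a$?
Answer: $4042398$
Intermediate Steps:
$x{\left(a \right)} = 0$
$L = 2982$ ($L = 0 - -2982 = 0 + 2982 = 2982$)
$A = -6264$ ($A = \left(-87\right) 72 = -6264$)
$\left(A + 20805\right) \left(-2704 + L\right) = \left(-6264 + 20805\right) \left(-2704 + 2982\right) = 14541 \cdot 278 = 4042398$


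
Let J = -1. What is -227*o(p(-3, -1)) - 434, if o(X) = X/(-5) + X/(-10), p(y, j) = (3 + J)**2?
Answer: -808/5 ≈ -161.60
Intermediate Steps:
p(y, j) = 4 (p(y, j) = (3 - 1)**2 = 2**2 = 4)
o(X) = -3*X/10 (o(X) = X*(-1/5) + X*(-1/10) = -X/5 - X/10 = -3*X/10)
-227*o(p(-3, -1)) - 434 = -(-681)*4/10 - 434 = -227*(-6/5) - 434 = 1362/5 - 434 = -808/5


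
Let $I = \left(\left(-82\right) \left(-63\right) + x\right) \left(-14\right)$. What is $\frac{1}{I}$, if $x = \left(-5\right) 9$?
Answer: $- \frac{1}{71694} \approx -1.3948 \cdot 10^{-5}$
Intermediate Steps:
$x = -45$
$I = -71694$ ($I = \left(\left(-82\right) \left(-63\right) - 45\right) \left(-14\right) = \left(5166 - 45\right) \left(-14\right) = 5121 \left(-14\right) = -71694$)
$\frac{1}{I} = \frac{1}{-71694} = - \frac{1}{71694}$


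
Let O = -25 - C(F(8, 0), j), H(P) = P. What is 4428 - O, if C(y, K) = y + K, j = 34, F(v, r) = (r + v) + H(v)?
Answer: 4503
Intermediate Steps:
F(v, r) = r + 2*v (F(v, r) = (r + v) + v = r + 2*v)
C(y, K) = K + y
O = -75 (O = -25 - (34 + (0 + 2*8)) = -25 - (34 + (0 + 16)) = -25 - (34 + 16) = -25 - 1*50 = -25 - 50 = -75)
4428 - O = 4428 - 1*(-75) = 4428 + 75 = 4503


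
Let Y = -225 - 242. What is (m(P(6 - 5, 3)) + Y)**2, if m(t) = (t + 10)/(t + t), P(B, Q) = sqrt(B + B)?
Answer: 870539/4 - 4665*sqrt(2)/2 ≈ 2.1434e+5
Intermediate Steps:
P(B, Q) = sqrt(2)*sqrt(B) (P(B, Q) = sqrt(2*B) = sqrt(2)*sqrt(B))
Y = -467
m(t) = (10 + t)/(2*t) (m(t) = (10 + t)/((2*t)) = (10 + t)*(1/(2*t)) = (10 + t)/(2*t))
(m(P(6 - 5, 3)) + Y)**2 = ((10 + sqrt(2)*sqrt(6 - 5))/(2*((sqrt(2)*sqrt(6 - 5)))) - 467)**2 = ((10 + sqrt(2)*sqrt(1))/(2*((sqrt(2)*sqrt(1)))) - 467)**2 = ((10 + sqrt(2)*1)/(2*((sqrt(2)*1))) - 467)**2 = ((10 + sqrt(2))/(2*(sqrt(2))) - 467)**2 = ((sqrt(2)/2)*(10 + sqrt(2))/2 - 467)**2 = (sqrt(2)*(10 + sqrt(2))/4 - 467)**2 = (-467 + sqrt(2)*(10 + sqrt(2))/4)**2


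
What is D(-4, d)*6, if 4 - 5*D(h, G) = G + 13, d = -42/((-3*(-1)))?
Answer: 6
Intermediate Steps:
d = -14 (d = -42/3 = -42*⅓ = -14)
D(h, G) = -9/5 - G/5 (D(h, G) = ⅘ - (G + 13)/5 = ⅘ - (13 + G)/5 = ⅘ + (-13/5 - G/5) = -9/5 - G/5)
D(-4, d)*6 = (-9/5 - ⅕*(-14))*6 = (-9/5 + 14/5)*6 = 1*6 = 6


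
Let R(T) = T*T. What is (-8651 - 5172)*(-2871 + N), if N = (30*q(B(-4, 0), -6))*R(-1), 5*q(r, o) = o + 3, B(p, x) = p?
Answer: 39934647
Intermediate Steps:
R(T) = T**2
q(r, o) = 3/5 + o/5 (q(r, o) = (o + 3)/5 = (3 + o)/5 = 3/5 + o/5)
N = -18 (N = (30*(3/5 + (1/5)*(-6)))*(-1)**2 = (30*(3/5 - 6/5))*1 = (30*(-3/5))*1 = -18*1 = -18)
(-8651 - 5172)*(-2871 + N) = (-8651 - 5172)*(-2871 - 18) = -13823*(-2889) = 39934647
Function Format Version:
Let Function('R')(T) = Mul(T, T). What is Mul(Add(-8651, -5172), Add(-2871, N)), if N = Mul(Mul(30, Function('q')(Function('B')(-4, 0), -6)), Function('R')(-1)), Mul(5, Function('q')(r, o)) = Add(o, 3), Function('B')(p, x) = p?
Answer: 39934647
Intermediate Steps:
Function('R')(T) = Pow(T, 2)
Function('q')(r, o) = Add(Rational(3, 5), Mul(Rational(1, 5), o)) (Function('q')(r, o) = Mul(Rational(1, 5), Add(o, 3)) = Mul(Rational(1, 5), Add(3, o)) = Add(Rational(3, 5), Mul(Rational(1, 5), o)))
N = -18 (N = Mul(Mul(30, Add(Rational(3, 5), Mul(Rational(1, 5), -6))), Pow(-1, 2)) = Mul(Mul(30, Add(Rational(3, 5), Rational(-6, 5))), 1) = Mul(Mul(30, Rational(-3, 5)), 1) = Mul(-18, 1) = -18)
Mul(Add(-8651, -5172), Add(-2871, N)) = Mul(Add(-8651, -5172), Add(-2871, -18)) = Mul(-13823, -2889) = 39934647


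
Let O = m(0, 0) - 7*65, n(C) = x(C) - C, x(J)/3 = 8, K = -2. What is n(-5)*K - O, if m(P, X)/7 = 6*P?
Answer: 397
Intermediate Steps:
x(J) = 24 (x(J) = 3*8 = 24)
n(C) = 24 - C
m(P, X) = 42*P (m(P, X) = 7*(6*P) = 42*P)
O = -455 (O = 42*0 - 7*65 = 0 - 455 = -455)
n(-5)*K - O = (24 - 1*(-5))*(-2) - 1*(-455) = (24 + 5)*(-2) + 455 = 29*(-2) + 455 = -58 + 455 = 397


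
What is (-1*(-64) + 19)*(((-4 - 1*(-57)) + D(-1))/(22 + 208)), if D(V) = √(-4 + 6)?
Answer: 4399/230 + 83*√2/230 ≈ 19.636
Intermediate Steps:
D(V) = √2
(-1*(-64) + 19)*(((-4 - 1*(-57)) + D(-1))/(22 + 208)) = (-1*(-64) + 19)*(((-4 - 1*(-57)) + √2)/(22 + 208)) = (64 + 19)*(((-4 + 57) + √2)/230) = 83*((53 + √2)*(1/230)) = 83*(53/230 + √2/230) = 4399/230 + 83*√2/230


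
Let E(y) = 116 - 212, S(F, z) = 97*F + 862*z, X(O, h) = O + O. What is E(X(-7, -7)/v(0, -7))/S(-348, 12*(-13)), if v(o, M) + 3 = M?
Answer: 8/14019 ≈ 0.00057065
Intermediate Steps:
v(o, M) = -3 + M
X(O, h) = 2*O
E(y) = -96
E(X(-7, -7)/v(0, -7))/S(-348, 12*(-13)) = -96/(97*(-348) + 862*(12*(-13))) = -96/(-33756 + 862*(-156)) = -96/(-33756 - 134472) = -96/(-168228) = -96*(-1/168228) = 8/14019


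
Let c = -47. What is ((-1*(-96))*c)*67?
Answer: -302304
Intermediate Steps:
((-1*(-96))*c)*67 = (-1*(-96)*(-47))*67 = (96*(-47))*67 = -4512*67 = -302304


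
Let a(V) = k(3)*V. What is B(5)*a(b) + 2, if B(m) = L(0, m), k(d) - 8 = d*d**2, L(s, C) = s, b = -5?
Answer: 2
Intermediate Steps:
k(d) = 8 + d**3 (k(d) = 8 + d*d**2 = 8 + d**3)
a(V) = 35*V (a(V) = (8 + 3**3)*V = (8 + 27)*V = 35*V)
B(m) = 0
B(5)*a(b) + 2 = 0*(35*(-5)) + 2 = 0*(-175) + 2 = 0 + 2 = 2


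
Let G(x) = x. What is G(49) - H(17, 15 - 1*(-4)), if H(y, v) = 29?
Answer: 20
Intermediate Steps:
G(49) - H(17, 15 - 1*(-4)) = 49 - 1*29 = 49 - 29 = 20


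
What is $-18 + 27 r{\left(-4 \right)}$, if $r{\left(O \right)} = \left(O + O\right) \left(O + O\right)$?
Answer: $1710$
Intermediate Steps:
$r{\left(O \right)} = 4 O^{2}$ ($r{\left(O \right)} = 2 O 2 O = 4 O^{2}$)
$-18 + 27 r{\left(-4 \right)} = -18 + 27 \cdot 4 \left(-4\right)^{2} = -18 + 27 \cdot 4 \cdot 16 = -18 + 27 \cdot 64 = -18 + 1728 = 1710$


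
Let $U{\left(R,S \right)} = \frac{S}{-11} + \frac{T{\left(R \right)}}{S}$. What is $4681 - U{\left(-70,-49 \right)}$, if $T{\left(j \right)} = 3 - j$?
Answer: $\frac{2521461}{539} \approx 4678.0$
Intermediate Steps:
$U{\left(R,S \right)} = - \frac{S}{11} + \frac{3 - R}{S}$ ($U{\left(R,S \right)} = \frac{S}{-11} + \frac{3 - R}{S} = S \left(- \frac{1}{11}\right) + \frac{3 - R}{S} = - \frac{S}{11} + \frac{3 - R}{S}$)
$4681 - U{\left(-70,-49 \right)} = 4681 - \frac{3 - -70 - \frac{\left(-49\right)^{2}}{11}}{-49} = 4681 - - \frac{3 + 70 - \frac{2401}{11}}{49} = 4681 - \left(- \frac{1}{49}\right) \left(- \frac{1598}{11}\right) = 4681 - \frac{1598}{539} = \frac{2521461}{539}$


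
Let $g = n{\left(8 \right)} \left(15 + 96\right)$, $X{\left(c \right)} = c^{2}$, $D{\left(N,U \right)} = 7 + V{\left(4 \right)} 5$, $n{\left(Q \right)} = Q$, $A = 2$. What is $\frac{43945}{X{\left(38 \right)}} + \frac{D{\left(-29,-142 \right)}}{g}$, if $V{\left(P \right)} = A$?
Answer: $\frac{9761927}{320568} \approx 30.452$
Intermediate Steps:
$V{\left(P \right)} = 2$
$D{\left(N,U \right)} = 17$ ($D{\left(N,U \right)} = 7 + 2 \cdot 5 = 7 + 10 = 17$)
$g = 888$ ($g = 8 \left(15 + 96\right) = 8 \cdot 111 = 888$)
$\frac{43945}{X{\left(38 \right)}} + \frac{D{\left(-29,-142 \right)}}{g} = \frac{43945}{38^{2}} + \frac{17}{888} = \frac{43945}{1444} + 17 \cdot \frac{1}{888} = 43945 \cdot \frac{1}{1444} + \frac{17}{888} = \frac{43945}{1444} + \frac{17}{888} = \frac{9761927}{320568}$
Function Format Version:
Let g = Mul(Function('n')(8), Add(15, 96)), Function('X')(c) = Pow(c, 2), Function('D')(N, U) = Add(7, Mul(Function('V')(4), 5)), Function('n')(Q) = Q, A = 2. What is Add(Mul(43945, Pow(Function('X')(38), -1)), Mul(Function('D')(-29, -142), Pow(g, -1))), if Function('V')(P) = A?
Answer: Rational(9761927, 320568) ≈ 30.452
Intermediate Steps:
Function('V')(P) = 2
Function('D')(N, U) = 17 (Function('D')(N, U) = Add(7, Mul(2, 5)) = Add(7, 10) = 17)
g = 888 (g = Mul(8, Add(15, 96)) = Mul(8, 111) = 888)
Add(Mul(43945, Pow(Function('X')(38), -1)), Mul(Function('D')(-29, -142), Pow(g, -1))) = Add(Mul(43945, Pow(Pow(38, 2), -1)), Mul(17, Pow(888, -1))) = Add(Mul(43945, Pow(1444, -1)), Mul(17, Rational(1, 888))) = Add(Mul(43945, Rational(1, 1444)), Rational(17, 888)) = Add(Rational(43945, 1444), Rational(17, 888)) = Rational(9761927, 320568)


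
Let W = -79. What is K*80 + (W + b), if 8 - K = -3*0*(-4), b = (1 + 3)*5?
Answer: 581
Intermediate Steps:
b = 20 (b = 4*5 = 20)
K = 8 (K = 8 - (-3*0)*(-4) = 8 - 0*(-4) = 8 - 1*0 = 8 + 0 = 8)
K*80 + (W + b) = 8*80 + (-79 + 20) = 640 - 59 = 581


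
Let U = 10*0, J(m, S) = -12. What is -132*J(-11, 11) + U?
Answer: 1584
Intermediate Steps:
U = 0
-132*J(-11, 11) + U = -132*(-12) + 0 = 1584 + 0 = 1584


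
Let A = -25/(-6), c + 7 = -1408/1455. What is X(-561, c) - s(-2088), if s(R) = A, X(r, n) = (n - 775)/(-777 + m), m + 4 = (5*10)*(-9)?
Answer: -4215813/1194070 ≈ -3.5306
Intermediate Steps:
c = -11593/1455 (c = -7 - 1408/1455 = -11593/1455 ≈ -7.9677)
m = -454 (m = -4 + (5*10)*(-9) = -4 + 50*(-9) = -4 - 450 = -454)
X(r, n) = 775/1231 - n/1231 (X(r, n) = (n - 775)/(-777 - 454) = (-775 + n)/(-1231) = (-775 + n)*(-1/1231) = 775/1231 - n/1231)
A = 25/6 (A = -1/6*(-25) = 25/6 ≈ 4.1667)
s(R) = 25/6
X(-561, c) - s(-2088) = (775/1231 - 1/1231*(-11593/1455)) - 1*25/6 = (775/1231 + 11593/1791105) - 25/6 = 1139218/1791105 - 25/6 = -4215813/1194070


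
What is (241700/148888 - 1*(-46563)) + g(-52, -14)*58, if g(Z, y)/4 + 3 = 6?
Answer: 1759134923/37222 ≈ 47261.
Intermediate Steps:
g(Z, y) = 12 (g(Z, y) = -12 + 4*6 = -12 + 24 = 12)
(241700/148888 - 1*(-46563)) + g(-52, -14)*58 = (241700/148888 - 1*(-46563)) + 12*58 = (241700*(1/148888) + 46563) + 696 = (60425/37222 + 46563) + 696 = 1733228411/37222 + 696 = 1759134923/37222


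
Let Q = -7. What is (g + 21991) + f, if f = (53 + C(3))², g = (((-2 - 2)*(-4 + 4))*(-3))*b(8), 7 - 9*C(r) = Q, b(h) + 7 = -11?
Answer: 2022352/81 ≈ 24967.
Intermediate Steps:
b(h) = -18 (b(h) = -7 - 11 = -18)
C(r) = 14/9 (C(r) = 7/9 - ⅑*(-7) = 7/9 + 7/9 = 14/9)
g = 0 (g = (((-2 - 2)*(-4 + 4))*(-3))*(-18) = (-4*0*(-3))*(-18) = (0*(-3))*(-18) = 0*(-18) = 0)
f = 241081/81 (f = (53 + 14/9)² = (491/9)² = 241081/81 ≈ 2976.3)
(g + 21991) + f = (0 + 21991) + 241081/81 = 21991 + 241081/81 = 2022352/81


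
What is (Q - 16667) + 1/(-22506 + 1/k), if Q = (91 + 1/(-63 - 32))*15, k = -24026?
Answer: -157212136291831/10273853983 ≈ -15302.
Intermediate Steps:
Q = 25932/19 (Q = (91 + 1/(-95))*15 = (91 - 1/95)*15 = (8644/95)*15 = 25932/19 ≈ 1364.8)
(Q - 16667) + 1/(-22506 + 1/k) = (25932/19 - 16667) + 1/(-22506 + 1/(-24026)) = -290741/19 + 1/(-22506 - 1/24026) = -290741/19 + 1/(-540729157/24026) = -290741/19 - 24026/540729157 = -157212136291831/10273853983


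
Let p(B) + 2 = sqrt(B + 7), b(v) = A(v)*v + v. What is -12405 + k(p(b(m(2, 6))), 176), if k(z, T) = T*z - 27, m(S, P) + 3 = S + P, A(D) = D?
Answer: -12784 + 176*sqrt(37) ≈ -11713.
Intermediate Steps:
m(S, P) = -3 + P + S (m(S, P) = -3 + (S + P) = -3 + (P + S) = -3 + P + S)
b(v) = v + v**2 (b(v) = v*v + v = v**2 + v = v + v**2)
p(B) = -2 + sqrt(7 + B) (p(B) = -2 + sqrt(B + 7) = -2 + sqrt(7 + B))
k(z, T) = -27 + T*z
-12405 + k(p(b(m(2, 6))), 176) = -12405 + (-27 + 176*(-2 + sqrt(7 + (-3 + 6 + 2)*(1 + (-3 + 6 + 2))))) = -12405 + (-27 + 176*(-2 + sqrt(7 + 5*(1 + 5)))) = -12405 + (-27 + 176*(-2 + sqrt(7 + 5*6))) = -12405 + (-27 + 176*(-2 + sqrt(7 + 30))) = -12405 + (-27 + 176*(-2 + sqrt(37))) = -12405 + (-27 + (-352 + 176*sqrt(37))) = -12405 + (-379 + 176*sqrt(37)) = -12784 + 176*sqrt(37)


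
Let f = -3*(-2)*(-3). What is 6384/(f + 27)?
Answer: 2128/3 ≈ 709.33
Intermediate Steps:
f = -18 (f = 6*(-3) = -18)
6384/(f + 27) = 6384/(-18 + 27) = 6384/9 = (⅑)*6384 = 2128/3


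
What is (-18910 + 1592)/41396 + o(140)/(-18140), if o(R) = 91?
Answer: -79478889/187730860 ≈ -0.42337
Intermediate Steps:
(-18910 + 1592)/41396 + o(140)/(-18140) = (-18910 + 1592)/41396 + 91/(-18140) = -17318*1/41396 + 91*(-1/18140) = -8659/20698 - 91/18140 = -79478889/187730860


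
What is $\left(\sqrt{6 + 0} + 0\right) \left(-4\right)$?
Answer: $- 4 \sqrt{6} \approx -9.798$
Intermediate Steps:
$\left(\sqrt{6 + 0} + 0\right) \left(-4\right) = \left(\sqrt{6} + 0\right) \left(-4\right) = \sqrt{6} \left(-4\right) = - 4 \sqrt{6}$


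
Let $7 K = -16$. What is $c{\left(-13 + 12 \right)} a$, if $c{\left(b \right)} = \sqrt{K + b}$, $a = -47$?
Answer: $- \frac{47 i \sqrt{161}}{7} \approx - 85.195 i$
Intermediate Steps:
$K = - \frac{16}{7}$ ($K = \frac{1}{7} \left(-16\right) = - \frac{16}{7} \approx -2.2857$)
$c{\left(b \right)} = \sqrt{- \frac{16}{7} + b}$
$c{\left(-13 + 12 \right)} a = \frac{\sqrt{-112 + 49 \left(-13 + 12\right)}}{7} \left(-47\right) = \frac{\sqrt{-112 + 49 \left(-1\right)}}{7} \left(-47\right) = \frac{\sqrt{-112 - 49}}{7} \left(-47\right) = \frac{\sqrt{-161}}{7} \left(-47\right) = \frac{i \sqrt{161}}{7} \left(-47\right) = - \frac{47 i \sqrt{161}}{7}$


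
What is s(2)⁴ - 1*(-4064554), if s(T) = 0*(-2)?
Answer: 4064554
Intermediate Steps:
s(T) = 0
s(2)⁴ - 1*(-4064554) = 0⁴ - 1*(-4064554) = 0 + 4064554 = 4064554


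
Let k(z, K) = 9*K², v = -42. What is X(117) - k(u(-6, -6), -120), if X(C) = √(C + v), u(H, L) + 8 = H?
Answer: -129600 + 5*√3 ≈ -1.2959e+5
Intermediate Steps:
u(H, L) = -8 + H
X(C) = √(-42 + C) (X(C) = √(C - 42) = √(-42 + C))
X(117) - k(u(-6, -6), -120) = √(-42 + 117) - 9*(-120)² = √75 - 9*14400 = 5*√3 - 1*129600 = 5*√3 - 129600 = -129600 + 5*√3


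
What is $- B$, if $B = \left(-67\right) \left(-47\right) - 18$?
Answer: $-3131$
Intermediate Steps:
$B = 3131$ ($B = 3149 - 18 = 3131$)
$- B = \left(-1\right) 3131 = -3131$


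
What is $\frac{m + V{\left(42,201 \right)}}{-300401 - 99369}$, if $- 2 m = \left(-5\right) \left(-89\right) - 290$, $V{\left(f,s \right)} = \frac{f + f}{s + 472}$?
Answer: $\frac{104147}{538090420} \approx 0.00019355$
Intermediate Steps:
$V{\left(f,s \right)} = \frac{2 f}{472 + s}$
$m = - \frac{155}{2}$ ($m = - \frac{\left(-5\right) \left(-89\right) - 290}{2} = - \frac{445 - 290}{2} = \left(- \frac{1}{2}\right) 155 = - \frac{155}{2} \approx -77.5$)
$\frac{m + V{\left(42,201 \right)}}{-300401 - 99369} = \frac{- \frac{155}{2} + 2 \cdot 42 \frac{1}{472 + 201}}{-300401 - 99369} = \frac{- \frac{155}{2} + 2 \cdot 42 \cdot \frac{1}{673}}{-399770} = \left(- \frac{155}{2} + 2 \cdot 42 \cdot \frac{1}{673}\right) \left(- \frac{1}{399770}\right) = \left(- \frac{155}{2} + \frac{84}{673}\right) \left(- \frac{1}{399770}\right) = \left(- \frac{104147}{1346}\right) \left(- \frac{1}{399770}\right) = \frac{104147}{538090420}$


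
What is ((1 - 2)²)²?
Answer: 1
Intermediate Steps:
((1 - 2)²)² = ((-1)²)² = 1² = 1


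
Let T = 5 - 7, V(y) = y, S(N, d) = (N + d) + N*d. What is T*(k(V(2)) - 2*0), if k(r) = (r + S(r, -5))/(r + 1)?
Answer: 22/3 ≈ 7.3333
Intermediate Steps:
S(N, d) = N + d + N*d
T = -2
k(r) = (-5 - 3*r)/(1 + r) (k(r) = (r + (r - 5 + r*(-5)))/(r + 1) = (r + (r - 5 - 5*r))/(1 + r) = (r + (-5 - 4*r))/(1 + r) = (-5 - 3*r)/(1 + r))
T*(k(V(2)) - 2*0) = -2*((-5 - 3*2)/(1 + 2) - 2*0) = -2*((-5 - 6)/3 + 0) = -2*((⅓)*(-11) + 0) = -2*(-11/3 + 0) = -2*(-11/3) = 22/3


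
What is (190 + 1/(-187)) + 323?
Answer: 95930/187 ≈ 512.99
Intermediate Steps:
(190 + 1/(-187)) + 323 = (190 - 1/187) + 323 = 35529/187 + 323 = 95930/187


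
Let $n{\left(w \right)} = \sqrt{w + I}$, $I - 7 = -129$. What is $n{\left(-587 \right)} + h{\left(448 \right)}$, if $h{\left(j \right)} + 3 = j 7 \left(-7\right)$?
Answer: $-21955 + i \sqrt{709} \approx -21955.0 + 26.627 i$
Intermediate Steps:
$I = -122$ ($I = 7 - 129 = -122$)
$n{\left(w \right)} = \sqrt{-122 + w}$ ($n{\left(w \right)} = \sqrt{w - 122} = \sqrt{-122 + w}$)
$h{\left(j \right)} = -3 - 49 j$ ($h{\left(j \right)} = -3 + j 7 \left(-7\right) = -3 + 7 j \left(-7\right) = -3 - 49 j$)
$n{\left(-587 \right)} + h{\left(448 \right)} = \sqrt{-122 - 587} - 21955 = \sqrt{-709} - 21955 = i \sqrt{709} - 21955 = -21955 + i \sqrt{709}$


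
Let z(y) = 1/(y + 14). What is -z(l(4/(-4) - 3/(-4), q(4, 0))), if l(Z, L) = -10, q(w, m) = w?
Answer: -¼ ≈ -0.25000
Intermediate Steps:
z(y) = 1/(14 + y)
-z(l(4/(-4) - 3/(-4), q(4, 0))) = -1/(14 - 10) = -1/4 = -1*¼ = -¼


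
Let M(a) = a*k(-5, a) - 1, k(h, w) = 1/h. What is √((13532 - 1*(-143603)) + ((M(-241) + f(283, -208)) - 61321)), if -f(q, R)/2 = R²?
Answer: √233330/5 ≈ 96.609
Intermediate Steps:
f(q, R) = -2*R²
M(a) = -1 - a/5 (M(a) = a/(-5) - 1 = a*(-⅕) - 1 = -a/5 - 1 = -1 - a/5)
√((13532 - 1*(-143603)) + ((M(-241) + f(283, -208)) - 61321)) = √((13532 - 1*(-143603)) + (((-1 - ⅕*(-241)) - 2*(-208)²) - 61321)) = √((13532 + 143603) + (((-1 + 241/5) - 2*43264) - 61321)) = √(157135 + ((236/5 - 86528) - 61321)) = √(157135 + (-432404/5 - 61321)) = √(157135 - 739009/5) = √(46666/5) = √233330/5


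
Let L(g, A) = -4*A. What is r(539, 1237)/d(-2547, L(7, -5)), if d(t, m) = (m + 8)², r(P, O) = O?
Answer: 1237/784 ≈ 1.5778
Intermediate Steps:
d(t, m) = (8 + m)²
r(539, 1237)/d(-2547, L(7, -5)) = 1237/((8 - 4*(-5))²) = 1237/((8 + 20)²) = 1237/(28²) = 1237/784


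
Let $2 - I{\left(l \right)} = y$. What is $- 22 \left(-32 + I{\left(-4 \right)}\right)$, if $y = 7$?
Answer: $814$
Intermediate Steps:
$I{\left(l \right)} = -5$ ($I{\left(l \right)} = 2 - 7 = -5$)
$- 22 \left(-32 + I{\left(-4 \right)}\right) = - 22 \left(-32 - 5\right) = \left(-22\right) \left(-37\right) = 814$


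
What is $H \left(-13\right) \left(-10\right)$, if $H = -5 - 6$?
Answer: $-1430$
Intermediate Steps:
$H = -11$
$H \left(-13\right) \left(-10\right) = \left(-11\right) \left(-13\right) \left(-10\right) = 143 \left(-10\right) = -1430$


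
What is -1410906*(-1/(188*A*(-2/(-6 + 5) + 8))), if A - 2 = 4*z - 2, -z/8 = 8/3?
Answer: -2116359/240640 ≈ -8.7947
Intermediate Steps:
z = -64/3 ≈ -21.333
A = -256/3 (A = 2 + (4*(-64/3) - 2) = 2 + (-256/3 - 2) = 2 - 262/3 = -256/3 ≈ -85.333)
-1410906*(-1/(188*A*(-2/(-6 + 5) + 8))) = -1410906*3/(48128*(-2/(-6 + 5) + 8)) = -1410906*3/(48128*(-2/(-1) + 8)) = -1410906*3/(48128*(-2*(-1) + 8)) = -1410906*3/(48128*(2 + 8)) = -1410906/((48128/3)*10) = -1410906/481280/3 = -1410906*3/481280 = -2116359/240640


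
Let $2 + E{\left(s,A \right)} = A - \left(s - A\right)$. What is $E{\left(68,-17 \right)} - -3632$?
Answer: $3528$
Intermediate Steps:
$E{\left(s,A \right)} = -2 - s + 2 A$ ($E{\left(s,A \right)} = -2 + \left(A - \left(s - A\right)\right) = -2 + \left(A + \left(A - s\right)\right) = -2 + \left(- s + 2 A\right) = -2 - s + 2 A$)
$E{\left(68,-17 \right)} - -3632 = \left(-2 - 68 + 2 \left(-17\right)\right) - -3632 = \left(-2 - 68 - 34\right) + 3632 = -104 + 3632 = 3528$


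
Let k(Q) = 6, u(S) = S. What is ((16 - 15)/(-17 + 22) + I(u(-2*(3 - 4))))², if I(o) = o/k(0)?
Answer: 64/225 ≈ 0.28444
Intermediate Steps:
I(o) = o/6
((16 - 15)/(-17 + 22) + I(u(-2*(3 - 4))))² = ((16 - 15)/(-17 + 22) + (-2*(3 - 4))/6)² = (1/5 + (-2*(-1))/6)² = (1*(⅕) + (⅙)*2)² = (⅕ + ⅓)² = (8/15)² = 64/225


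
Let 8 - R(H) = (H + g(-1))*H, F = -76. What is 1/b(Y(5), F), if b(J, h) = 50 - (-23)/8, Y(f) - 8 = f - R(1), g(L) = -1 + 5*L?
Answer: 8/423 ≈ 0.018913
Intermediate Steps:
R(H) = 8 - H*(-6 + H) (R(H) = 8 - (H + (-1 + 5*(-1)))*H = 8 - (H + (-1 - 5))*H = 8 - (H - 6)*H = 8 - (-6 + H)*H = 8 - H*(-6 + H))
Y(f) = -5 + f (Y(f) = 8 + (f - (8 - 1*1² + 6*1)) = 8 + (f - (8 - 1*1 + 6)) = 8 + (f - (8 - 1 + 6)) = 8 + (f - 1*13) = 8 + (f - 13) = 8 + (-13 + f) = -5 + f)
b(J, h) = 423/8 (b(J, h) = 50 - (-23)/8 = 50 - 1*(-23/8) = 50 + 23/8 = 423/8)
1/b(Y(5), F) = 1/(423/8) = 8/423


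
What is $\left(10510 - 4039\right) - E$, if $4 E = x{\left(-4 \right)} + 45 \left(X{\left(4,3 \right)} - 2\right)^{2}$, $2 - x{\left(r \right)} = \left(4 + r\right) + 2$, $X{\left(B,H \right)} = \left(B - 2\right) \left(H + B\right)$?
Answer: $4851$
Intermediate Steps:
$X{\left(B,H \right)} = \left(-2 + B\right) \left(B + H\right)$
$x{\left(r \right)} = -4 - r$ ($x{\left(r \right)} = 2 - \left(\left(4 + r\right) + 2\right) = 2 - \left(6 + r\right) = -4 - r$)
$E = 1620$ ($E = \frac{\left(-4 - -4\right) + 45 \left(\left(4^{2} - 8 - 6 + 4 \cdot 3\right) - 2\right)^{2}}{4} = \frac{\left(-4 + 4\right) + 45 \left(\left(16 - 8 - 6 + 12\right) - 2\right)^{2}}{4} = \frac{0 + 45 \left(14 - 2\right)^{2}}{4} = \frac{0 + 45 \cdot 12^{2}}{4} = \frac{0 + 45 \cdot 144}{4} = \frac{0 + 6480}{4} = \frac{1}{4} \cdot 6480 = 1620$)
$\left(10510 - 4039\right) - E = \left(10510 - 4039\right) - 1620 = 6471 - 1620 = 4851$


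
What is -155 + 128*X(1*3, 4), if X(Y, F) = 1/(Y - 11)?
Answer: -171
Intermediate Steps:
X(Y, F) = 1/(-11 + Y)
-155 + 128*X(1*3, 4) = -155 + 128/(-11 + 1*3) = -155 + 128/(-11 + 3) = -155 + 128/(-8) = -155 + 128*(-⅛) = -155 - 16 = -171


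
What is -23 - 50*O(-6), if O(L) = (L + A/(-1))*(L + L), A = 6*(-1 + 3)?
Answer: -10823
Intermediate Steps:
A = 12 (A = 6*2 = 12)
O(L) = 2*L*(-12 + L) (O(L) = (L + 12/(-1))*(L + L) = (L + 12*(-1))*(2*L) = (L - 12)*(2*L) = (-12 + L)*(2*L) = 2*L*(-12 + L))
-23 - 50*O(-6) = -23 - 100*(-6)*(-12 - 6) = -23 - 100*(-6)*(-18) = -23 - 50*216 = -23 - 10800 = -10823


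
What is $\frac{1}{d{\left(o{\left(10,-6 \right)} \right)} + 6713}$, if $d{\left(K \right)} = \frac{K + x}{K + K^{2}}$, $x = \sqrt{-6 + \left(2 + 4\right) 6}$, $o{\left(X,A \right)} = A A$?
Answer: $\frac{1985068944}{13325821471579} - \frac{222 \sqrt{30}}{13325821471579} \approx 0.00014896$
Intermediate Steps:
$o{\left(X,A \right)} = A^{2}$
$x = \sqrt{30}$ ($x = \sqrt{-6 + 6 \cdot 6} = \sqrt{-6 + 36} = \sqrt{30} \approx 5.4772$)
$d{\left(K \right)} = \frac{K + \sqrt{30}}{K + K^{2}}$
$\frac{1}{d{\left(o{\left(10,-6 \right)} \right)} + 6713} = \frac{1}{\frac{\left(-6\right)^{2} + \sqrt{30}}{\left(-6\right)^{2} \left(1 + \left(-6\right)^{2}\right)} + 6713} = \frac{1}{\frac{36 + \sqrt{30}}{36 \left(1 + 36\right)} + 6713} = \frac{1}{\frac{36 + \sqrt{30}}{36 \cdot 37} + 6713} = \frac{1}{\frac{1}{36} \cdot \frac{1}{37} \left(36 + \sqrt{30}\right) + 6713} = \frac{1}{\left(\frac{1}{37} + \frac{\sqrt{30}}{1332}\right) + 6713} = \frac{1}{\frac{248382}{37} + \frac{\sqrt{30}}{1332}}$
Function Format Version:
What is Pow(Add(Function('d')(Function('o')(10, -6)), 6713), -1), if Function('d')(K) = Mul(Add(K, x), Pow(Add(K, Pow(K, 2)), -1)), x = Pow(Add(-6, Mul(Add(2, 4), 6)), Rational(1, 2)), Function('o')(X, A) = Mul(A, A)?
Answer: Add(Rational(1985068944, 13325821471579), Mul(Rational(-222, 13325821471579), Pow(30, Rational(1, 2)))) ≈ 0.00014896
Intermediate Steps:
Function('o')(X, A) = Pow(A, 2)
x = Pow(30, Rational(1, 2)) (x = Pow(Add(-6, Mul(6, 6)), Rational(1, 2)) = Pow(Add(-6, 36), Rational(1, 2)) = Pow(30, Rational(1, 2)) ≈ 5.4772)
Function('d')(K) = Mul(Pow(Add(K, Pow(K, 2)), -1), Add(K, Pow(30, Rational(1, 2)))) (Function('d')(K) = Mul(Add(K, Pow(30, Rational(1, 2))), Pow(Add(K, Pow(K, 2)), -1)) = Mul(Pow(Add(K, Pow(K, 2)), -1), Add(K, Pow(30, Rational(1, 2)))))
Pow(Add(Function('d')(Function('o')(10, -6)), 6713), -1) = Pow(Add(Mul(Pow(Pow(-6, 2), -1), Pow(Add(1, Pow(-6, 2)), -1), Add(Pow(-6, 2), Pow(30, Rational(1, 2)))), 6713), -1) = Pow(Add(Mul(Pow(36, -1), Pow(Add(1, 36), -1), Add(36, Pow(30, Rational(1, 2)))), 6713), -1) = Pow(Add(Mul(Rational(1, 36), Pow(37, -1), Add(36, Pow(30, Rational(1, 2)))), 6713), -1) = Pow(Add(Mul(Rational(1, 36), Rational(1, 37), Add(36, Pow(30, Rational(1, 2)))), 6713), -1) = Pow(Add(Add(Rational(1, 37), Mul(Rational(1, 1332), Pow(30, Rational(1, 2)))), 6713), -1) = Pow(Add(Rational(248382, 37), Mul(Rational(1, 1332), Pow(30, Rational(1, 2)))), -1)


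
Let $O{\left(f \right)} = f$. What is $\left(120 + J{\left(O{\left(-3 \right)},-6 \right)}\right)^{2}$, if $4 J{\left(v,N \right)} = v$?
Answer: $\frac{227529}{16} \approx 14221.0$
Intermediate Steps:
$J{\left(v,N \right)} = \frac{v}{4}$
$\left(120 + J{\left(O{\left(-3 \right)},-6 \right)}\right)^{2} = \left(120 + \frac{1}{4} \left(-3\right)\right)^{2} = \left(120 - \frac{3}{4}\right)^{2} = \left(\frac{477}{4}\right)^{2} = \frac{227529}{16}$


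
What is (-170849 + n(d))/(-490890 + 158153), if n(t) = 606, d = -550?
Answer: 170243/332737 ≈ 0.51164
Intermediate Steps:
(-170849 + n(d))/(-490890 + 158153) = (-170849 + 606)/(-490890 + 158153) = -170243/(-332737) = -170243*(-1/332737) = 170243/332737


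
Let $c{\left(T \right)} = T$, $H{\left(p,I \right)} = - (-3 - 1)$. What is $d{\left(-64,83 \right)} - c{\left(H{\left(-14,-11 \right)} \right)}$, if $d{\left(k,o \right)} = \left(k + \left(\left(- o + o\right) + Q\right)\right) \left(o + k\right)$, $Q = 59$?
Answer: $-99$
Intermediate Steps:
$H{\left(p,I \right)} = 4$ ($H{\left(p,I \right)} = \left(-1\right) \left(-4\right) = 4$)
$d{\left(k,o \right)} = \left(59 + k\right) \left(k + o\right)$ ($d{\left(k,o \right)} = \left(k + \left(\left(- o + o\right) + 59\right)\right) \left(o + k\right) = \left(k + \left(0 + 59\right)\right) \left(k + o\right) = \left(k + 59\right) \left(k + o\right) = \left(59 + k\right) \left(k + o\right)$)
$d{\left(-64,83 \right)} - c{\left(H{\left(-14,-11 \right)} \right)} = \left(\left(-64\right)^{2} + 59 \left(-64\right) + 59 \cdot 83 - 5312\right) - 4 = \left(4096 - 3776 + 4897 - 5312\right) - 4 = -95 - 4 = -99$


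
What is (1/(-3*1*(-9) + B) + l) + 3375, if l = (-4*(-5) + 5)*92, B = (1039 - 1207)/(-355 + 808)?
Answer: 22819326/4021 ≈ 5675.0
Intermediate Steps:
B = -56/151 (B = -168/453 = -168*1/453 = -56/151 ≈ -0.37086)
l = 2300 (l = (20 + 5)*92 = 25*92 = 2300)
(1/(-3*1*(-9) + B) + l) + 3375 = (1/(-3*1*(-9) - 56/151) + 2300) + 3375 = (1/(-3*(-9) - 56/151) + 2300) + 3375 = (1/(27 - 56/151) + 2300) + 3375 = (1/(4021/151) + 2300) + 3375 = (151/4021 + 2300) + 3375 = 9248451/4021 + 3375 = 22819326/4021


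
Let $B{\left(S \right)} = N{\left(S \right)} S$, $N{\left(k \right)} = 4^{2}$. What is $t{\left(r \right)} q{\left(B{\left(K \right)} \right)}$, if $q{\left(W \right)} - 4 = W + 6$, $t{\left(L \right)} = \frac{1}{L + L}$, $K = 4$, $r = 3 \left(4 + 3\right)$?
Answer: $\frac{37}{21} \approx 1.7619$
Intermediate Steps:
$r = 21$ ($r = 3 \cdot 7 = 21$)
$N{\left(k \right)} = 16$
$B{\left(S \right)} = 16 S$
$t{\left(L \right)} = \frac{1}{2 L}$
$q{\left(W \right)} = 10 + W$ ($q{\left(W \right)} = 4 + \left(W + 6\right) = 4 + \left(6 + W\right) = 10 + W$)
$t{\left(r \right)} q{\left(B{\left(K \right)} \right)} = \frac{1}{2 \cdot 21} \left(10 + 16 \cdot 4\right) = \frac{1}{2} \cdot \frac{1}{21} \left(10 + 64\right) = \frac{1}{42} \cdot 74 = \frac{37}{21}$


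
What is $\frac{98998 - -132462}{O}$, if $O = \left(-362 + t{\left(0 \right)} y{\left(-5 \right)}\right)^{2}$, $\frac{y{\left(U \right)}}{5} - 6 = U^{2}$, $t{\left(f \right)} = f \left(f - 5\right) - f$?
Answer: $\frac{57865}{32761} \approx 1.7663$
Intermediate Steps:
$t{\left(f \right)} = - f + f \left(-5 + f\right)$ ($t{\left(f \right)} = f \left(-5 + f\right) - f = - f + f \left(-5 + f\right)$)
$y{\left(U \right)} = 30 + 5 U^{2}$
$O = 131044$ ($O = \left(-362 + 0 \left(-6 + 0\right) \left(30 + 5 \left(-5\right)^{2}\right)\right)^{2} = \left(-362 + 0 \left(-6\right) \left(30 + 5 \cdot 25\right)\right)^{2} = \left(-362 + 0 \left(30 + 125\right)\right)^{2} = \left(-362 + 0 \cdot 155\right)^{2} = \left(-362 + 0\right)^{2} = \left(-362\right)^{2} = 131044$)
$\frac{98998 - -132462}{O} = \frac{98998 - -132462}{131044} = \left(98998 + 132462\right) \frac{1}{131044} = 231460 \cdot \frac{1}{131044} = \frac{57865}{32761}$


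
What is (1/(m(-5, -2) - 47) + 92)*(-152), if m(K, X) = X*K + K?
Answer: -293588/21 ≈ -13980.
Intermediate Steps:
m(K, X) = K + K*X (m(K, X) = K*X + K = K + K*X)
(1/(m(-5, -2) - 47) + 92)*(-152) = (1/(-5*(1 - 2) - 47) + 92)*(-152) = (1/(-5*(-1) - 47) + 92)*(-152) = (1/(5 - 47) + 92)*(-152) = (1/(-42) + 92)*(-152) = (-1/42 + 92)*(-152) = (3863/42)*(-152) = -293588/21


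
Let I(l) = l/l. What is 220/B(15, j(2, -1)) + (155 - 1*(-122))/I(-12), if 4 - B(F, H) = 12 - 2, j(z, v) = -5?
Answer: 721/3 ≈ 240.33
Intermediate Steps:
I(l) = 1
B(F, H) = -6 (B(F, H) = 4 - (12 - 2) = 4 - 1*10 = 4 - 10 = -6)
220/B(15, j(2, -1)) + (155 - 1*(-122))/I(-12) = 220/(-6) + (155 - 1*(-122))/1 = 220*(-⅙) + (155 + 122)*1 = -110/3 + 277*1 = -110/3 + 277 = 721/3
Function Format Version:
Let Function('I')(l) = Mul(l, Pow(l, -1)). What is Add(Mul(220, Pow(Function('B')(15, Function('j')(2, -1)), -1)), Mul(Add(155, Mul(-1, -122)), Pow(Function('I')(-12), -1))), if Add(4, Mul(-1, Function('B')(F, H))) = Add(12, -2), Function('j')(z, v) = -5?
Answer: Rational(721, 3) ≈ 240.33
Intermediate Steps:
Function('I')(l) = 1
Function('B')(F, H) = -6 (Function('B')(F, H) = Add(4, Mul(-1, Add(12, -2))) = Add(4, Mul(-1, 10)) = Add(4, -10) = -6)
Add(Mul(220, Pow(Function('B')(15, Function('j')(2, -1)), -1)), Mul(Add(155, Mul(-1, -122)), Pow(Function('I')(-12), -1))) = Add(Mul(220, Pow(-6, -1)), Mul(Add(155, Mul(-1, -122)), Pow(1, -1))) = Add(Mul(220, Rational(-1, 6)), Mul(Add(155, 122), 1)) = Add(Rational(-110, 3), Mul(277, 1)) = Add(Rational(-110, 3), 277) = Rational(721, 3)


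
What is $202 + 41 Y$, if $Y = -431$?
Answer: $-17469$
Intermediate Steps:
$202 + 41 Y = 202 + 41 \left(-431\right) = 202 - 17671 = -17469$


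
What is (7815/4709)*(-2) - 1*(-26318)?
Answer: 123915832/4709 ≈ 26315.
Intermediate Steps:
(7815/4709)*(-2) - 1*(-26318) = (7815*(1/4709))*(-2) + 26318 = (7815/4709)*(-2) + 26318 = -15630/4709 + 26318 = 123915832/4709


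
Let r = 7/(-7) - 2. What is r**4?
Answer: 81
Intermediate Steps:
r = -3 (r = 7*(-1/7) - 2 = -1 - 2 = -3)
r**4 = (-3)**4 = 81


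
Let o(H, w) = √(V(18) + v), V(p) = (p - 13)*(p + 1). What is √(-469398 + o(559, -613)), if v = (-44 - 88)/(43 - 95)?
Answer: √(-79328262 + 26*√4121)/13 ≈ 685.12*I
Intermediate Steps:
V(p) = (1 + p)*(-13 + p) (V(p) = (-13 + p)*(1 + p) = (1 + p)*(-13 + p))
v = 33/13 (v = -132/(-52) = -132*(-1/52) = 33/13 ≈ 2.5385)
o(H, w) = 2*√4121/13 (o(H, w) = √((-13 + 18² - 12*18) + 33/13) = √((-13 + 324 - 216) + 33/13) = √(95 + 33/13) = √(1268/13) = 2*√4121/13)
√(-469398 + o(559, -613)) = √(-469398 + 2*√4121/13)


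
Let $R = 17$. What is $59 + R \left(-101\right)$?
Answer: $-1658$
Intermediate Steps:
$59 + R \left(-101\right) = 59 + 17 \left(-101\right) = 59 - 1717 = -1658$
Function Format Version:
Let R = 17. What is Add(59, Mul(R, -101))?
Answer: -1658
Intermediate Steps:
Add(59, Mul(R, -101)) = Add(59, Mul(17, -101)) = Add(59, -1717) = -1658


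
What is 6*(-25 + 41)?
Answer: 96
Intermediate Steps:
6*(-25 + 41) = 6*16 = 96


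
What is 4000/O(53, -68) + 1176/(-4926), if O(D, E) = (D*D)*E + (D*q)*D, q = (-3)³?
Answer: -11117516/43817591 ≈ -0.25372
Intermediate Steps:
q = -27
O(D, E) = -27*D² + E*D² (O(D, E) = (D*D)*E + (D*(-27))*D = D²*E + (-27*D)*D = E*D² - 27*D² = -27*D² + E*D²)
4000/O(53, -68) + 1176/(-4926) = 4000/((53²*(-27 - 68))) + 1176/(-4926) = 4000/((2809*(-95))) + 1176*(-1/4926) = 4000/(-266855) - 196/821 = 4000*(-1/266855) - 196/821 = -800/53371 - 196/821 = -11117516/43817591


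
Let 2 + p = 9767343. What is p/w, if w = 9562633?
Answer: 9767341/9562633 ≈ 1.0214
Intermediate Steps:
p = 9767341 (p = -2 + 9767343 = 9767341)
p/w = 9767341/9562633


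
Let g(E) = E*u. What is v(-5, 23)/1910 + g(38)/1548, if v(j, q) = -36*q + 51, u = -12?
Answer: -172813/246390 ≈ -0.70138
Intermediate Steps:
v(j, q) = 51 - 36*q
g(E) = -12*E (g(E) = E*(-12) = -12*E)
v(-5, 23)/1910 + g(38)/1548 = (51 - 36*23)/1910 - 12*38/1548 = (51 - 828)*(1/1910) - 456*1/1548 = -777*1/1910 - 38/129 = -777/1910 - 38/129 = -172813/246390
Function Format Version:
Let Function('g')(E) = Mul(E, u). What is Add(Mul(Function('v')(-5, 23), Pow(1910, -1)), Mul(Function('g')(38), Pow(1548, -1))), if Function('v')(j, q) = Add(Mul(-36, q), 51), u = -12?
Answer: Rational(-172813, 246390) ≈ -0.70138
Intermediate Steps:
Function('v')(j, q) = Add(51, Mul(-36, q))
Function('g')(E) = Mul(-12, E) (Function('g')(E) = Mul(E, -12) = Mul(-12, E))
Add(Mul(Function('v')(-5, 23), Pow(1910, -1)), Mul(Function('g')(38), Pow(1548, -1))) = Add(Mul(Add(51, Mul(-36, 23)), Pow(1910, -1)), Mul(Mul(-12, 38), Pow(1548, -1))) = Add(Mul(Add(51, -828), Rational(1, 1910)), Mul(-456, Rational(1, 1548))) = Add(Mul(-777, Rational(1, 1910)), Rational(-38, 129)) = Add(Rational(-777, 1910), Rational(-38, 129)) = Rational(-172813, 246390)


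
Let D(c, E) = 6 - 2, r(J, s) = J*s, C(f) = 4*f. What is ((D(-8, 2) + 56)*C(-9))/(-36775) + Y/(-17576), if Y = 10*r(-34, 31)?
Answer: 21278633/32317870 ≈ 0.65842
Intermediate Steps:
D(c, E) = 4
Y = -10540 (Y = 10*(-34*31) = 10*(-1054) = -10540)
((D(-8, 2) + 56)*C(-9))/(-36775) + Y/(-17576) = ((4 + 56)*(4*(-9)))/(-36775) - 10540/(-17576) = (60*(-36))*(-1/36775) - 10540*(-1/17576) = -2160*(-1/36775) + 2635/4394 = 432/7355 + 2635/4394 = 21278633/32317870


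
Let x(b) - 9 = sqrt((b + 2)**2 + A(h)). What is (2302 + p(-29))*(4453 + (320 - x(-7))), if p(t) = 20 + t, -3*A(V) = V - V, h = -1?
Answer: 10912387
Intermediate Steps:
A(V) = 0 (A(V) = -(V - V)/3 = -1/3*0 = 0)
x(b) = 9 + sqrt((2 + b)**2) (x(b) = 9 + sqrt((b + 2)**2 + 0) = 9 + sqrt((2 + b)**2 + 0) = 9 + sqrt((2 + b)**2))
(2302 + p(-29))*(4453 + (320 - x(-7))) = (2302 + (20 - 29))*(4453 + (320 - (9 + sqrt((2 - 7)**2)))) = (2302 - 9)*(4453 + (320 - (9 + sqrt((-5)**2)))) = 2293*(4453 + (320 - (9 + sqrt(25)))) = 2293*(4453 + (320 - (9 + 5))) = 2293*(4453 + (320 - 1*14)) = 2293*(4453 + (320 - 14)) = 2293*(4453 + 306) = 2293*4759 = 10912387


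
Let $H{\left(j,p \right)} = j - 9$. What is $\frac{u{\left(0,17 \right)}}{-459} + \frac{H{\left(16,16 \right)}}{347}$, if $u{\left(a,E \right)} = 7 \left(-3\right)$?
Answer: $\frac{3500}{53091} \approx 0.065925$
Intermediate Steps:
$u{\left(a,E \right)} = -21$
$H{\left(j,p \right)} = -9 + j$
$\frac{u{\left(0,17 \right)}}{-459} + \frac{H{\left(16,16 \right)}}{347} = - \frac{21}{-459} + \frac{-9 + 16}{347} = \left(-21\right) \left(- \frac{1}{459}\right) + 7 \cdot \frac{1}{347} = \frac{7}{153} + \frac{7}{347} = \frac{3500}{53091}$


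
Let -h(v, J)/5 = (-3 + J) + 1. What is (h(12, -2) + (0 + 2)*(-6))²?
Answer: 64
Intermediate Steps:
h(v, J) = 10 - 5*J (h(v, J) = -5*((-3 + J) + 1) = -5*(-2 + J) = 10 - 5*J)
(h(12, -2) + (0 + 2)*(-6))² = ((10 - 5*(-2)) + (0 + 2)*(-6))² = ((10 + 10) + 2*(-6))² = (20 - 12)² = 8² = 64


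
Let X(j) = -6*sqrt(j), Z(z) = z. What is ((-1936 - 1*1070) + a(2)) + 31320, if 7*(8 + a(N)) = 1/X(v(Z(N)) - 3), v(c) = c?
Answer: 28306 + I/42 ≈ 28306.0 + 0.02381*I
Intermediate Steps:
a(N) = -8 - 1/(42*sqrt(-3 + N)) (a(N) = -8 + 1/(7*((-6*sqrt(N - 3)))) = -8 + 1/(7*((-6*sqrt(-3 + N)))) = -8 + (-1/(6*sqrt(-3 + N)))/7 = -8 - 1/(42*sqrt(-3 + N)))
((-1936 - 1*1070) + a(2)) + 31320 = ((-1936 - 1*1070) + (-8 - 1/(42*sqrt(-3 + 2)))) + 31320 = ((-1936 - 1070) + (-8 - (-1)*I/42)) + 31320 = (-3006 + (-8 - (-1)*I/42)) + 31320 = (-3006 + (-8 + I/42)) + 31320 = (-3014 + I/42) + 31320 = 28306 + I/42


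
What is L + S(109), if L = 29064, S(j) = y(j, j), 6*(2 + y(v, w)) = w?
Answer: 174481/6 ≈ 29080.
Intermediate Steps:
y(v, w) = -2 + w/6
S(j) = -2 + j/6
L + S(109) = 29064 + (-2 + (1/6)*109) = 29064 + (-2 + 109/6) = 29064 + 97/6 = 174481/6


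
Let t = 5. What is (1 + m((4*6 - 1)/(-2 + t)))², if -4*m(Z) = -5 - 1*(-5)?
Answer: 1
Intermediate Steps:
m(Z) = 0 (m(Z) = -(-5 - 1*(-5))/4 = -(-5 + 5)/4 = -¼*0 = 0)
(1 + m((4*6 - 1)/(-2 + t)))² = (1 + 0)² = 1² = 1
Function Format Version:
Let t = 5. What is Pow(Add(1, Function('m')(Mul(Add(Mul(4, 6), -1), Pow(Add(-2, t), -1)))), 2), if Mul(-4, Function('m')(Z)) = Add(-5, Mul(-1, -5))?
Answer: 1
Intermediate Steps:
Function('m')(Z) = 0 (Function('m')(Z) = Mul(Rational(-1, 4), Add(-5, Mul(-1, -5))) = Mul(Rational(-1, 4), Add(-5, 5)) = Mul(Rational(-1, 4), 0) = 0)
Pow(Add(1, Function('m')(Mul(Add(Mul(4, 6), -1), Pow(Add(-2, t), -1)))), 2) = Pow(Add(1, 0), 2) = Pow(1, 2) = 1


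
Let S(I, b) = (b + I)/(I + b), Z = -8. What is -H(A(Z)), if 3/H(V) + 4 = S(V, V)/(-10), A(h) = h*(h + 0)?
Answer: 30/41 ≈ 0.73171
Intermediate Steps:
A(h) = h² (A(h) = h*h = h²)
S(I, b) = 1 (S(I, b) = (I + b)/(I + b) = 1)
H(V) = -30/41 (H(V) = 3/(-4 + 1/(-10)) = 3/(-4 + 1*(-⅒)) = 3/(-4 - ⅒) = 3/(-41/10) = 3*(-10/41) = -30/41)
-H(A(Z)) = -1*(-30/41) = 30/41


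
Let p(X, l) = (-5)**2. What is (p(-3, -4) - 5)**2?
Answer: 400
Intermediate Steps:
p(X, l) = 25
(p(-3, -4) - 5)**2 = (25 - 5)**2 = 20**2 = 400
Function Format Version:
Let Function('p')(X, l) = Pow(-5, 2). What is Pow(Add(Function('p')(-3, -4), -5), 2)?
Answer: 400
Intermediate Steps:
Function('p')(X, l) = 25
Pow(Add(Function('p')(-3, -4), -5), 2) = Pow(Add(25, -5), 2) = Pow(20, 2) = 400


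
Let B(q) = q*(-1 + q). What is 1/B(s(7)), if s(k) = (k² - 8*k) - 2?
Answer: 1/90 ≈ 0.011111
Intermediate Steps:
s(k) = -2 + k² - 8*k
1/B(s(7)) = 1/((-2 + 7² - 8*7)*(-1 + (-2 + 7² - 8*7))) = 1/((-2 + 49 - 56)*(-1 + (-2 + 49 - 56))) = 1/(-9*(-1 - 9)) = 1/(-9*(-10)) = 1/90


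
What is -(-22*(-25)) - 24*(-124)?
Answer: 2426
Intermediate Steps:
-(-22*(-25)) - 24*(-124) = -550 - 1*(-2976) = -1*550 + 2976 = -550 + 2976 = 2426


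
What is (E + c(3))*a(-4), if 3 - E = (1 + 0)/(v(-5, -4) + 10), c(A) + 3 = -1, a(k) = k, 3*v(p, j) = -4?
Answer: 58/13 ≈ 4.4615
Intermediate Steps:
v(p, j) = -4/3 (v(p, j) = (⅓)*(-4) = -4/3)
c(A) = -4 (c(A) = -3 - 1 = -4)
E = 75/26 (E = 3 - (1 + 0)/(-4/3 + 10) = 3 - 1/26/3 = 3 - 3/26 = 75/26 ≈ 2.8846)
(E + c(3))*a(-4) = (75/26 - 4)*(-4) = -29/26*(-4) = 58/13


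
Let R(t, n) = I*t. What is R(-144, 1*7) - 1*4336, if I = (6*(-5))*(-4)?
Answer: -21616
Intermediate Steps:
I = 120 (I = -30*(-4) = 120)
R(t, n) = 120*t
R(-144, 1*7) - 1*4336 = 120*(-144) - 1*4336 = -17280 - 4336 = -21616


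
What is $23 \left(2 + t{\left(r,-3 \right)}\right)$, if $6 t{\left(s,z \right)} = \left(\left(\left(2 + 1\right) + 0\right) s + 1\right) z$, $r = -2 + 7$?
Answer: $-138$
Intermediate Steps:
$r = 5$
$t{\left(s,z \right)} = \frac{z \left(1 + 3 s\right)}{6}$ ($t{\left(s,z \right)} = \frac{\left(\left(\left(2 + 1\right) + 0\right) s + 1\right) z}{6} = \frac{\left(\left(3 + 0\right) s + 1\right) z}{6} = \frac{\left(3 s + 1\right) z}{6} = \frac{\left(1 + 3 s\right) z}{6} = \frac{z \left(1 + 3 s\right)}{6}$)
$23 \left(2 + t{\left(r,-3 \right)}\right) = 23 \left(2 + \frac{1}{6} \left(-3\right) \left(1 + 3 \cdot 5\right)\right) = 23 \left(2 + \frac{1}{6} \left(-3\right) \left(1 + 15\right)\right) = 23 \left(2 + \frac{1}{6} \left(-3\right) 16\right) = 23 \left(2 - 8\right) = 23 \left(-6\right) = -138$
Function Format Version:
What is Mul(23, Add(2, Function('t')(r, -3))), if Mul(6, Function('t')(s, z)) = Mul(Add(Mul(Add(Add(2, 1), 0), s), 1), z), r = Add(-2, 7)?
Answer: -138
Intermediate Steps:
r = 5
Function('t')(s, z) = Mul(Rational(1, 6), z, Add(1, Mul(3, s))) (Function('t')(s, z) = Mul(Rational(1, 6), Mul(Add(Mul(Add(Add(2, 1), 0), s), 1), z)) = Mul(Rational(1, 6), Mul(Add(Mul(Add(3, 0), s), 1), z)) = Mul(Rational(1, 6), Mul(Add(Mul(3, s), 1), z)) = Mul(Rational(1, 6), Mul(Add(1, Mul(3, s)), z)) = Mul(Rational(1, 6), Mul(z, Add(1, Mul(3, s)))) = Mul(Rational(1, 6), z, Add(1, Mul(3, s))))
Mul(23, Add(2, Function('t')(r, -3))) = Mul(23, Add(2, Mul(Rational(1, 6), -3, Add(1, Mul(3, 5))))) = Mul(23, Add(2, Mul(Rational(1, 6), -3, Add(1, 15)))) = Mul(23, Add(2, Mul(Rational(1, 6), -3, 16))) = Mul(23, Add(2, -8)) = Mul(23, -6) = -138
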